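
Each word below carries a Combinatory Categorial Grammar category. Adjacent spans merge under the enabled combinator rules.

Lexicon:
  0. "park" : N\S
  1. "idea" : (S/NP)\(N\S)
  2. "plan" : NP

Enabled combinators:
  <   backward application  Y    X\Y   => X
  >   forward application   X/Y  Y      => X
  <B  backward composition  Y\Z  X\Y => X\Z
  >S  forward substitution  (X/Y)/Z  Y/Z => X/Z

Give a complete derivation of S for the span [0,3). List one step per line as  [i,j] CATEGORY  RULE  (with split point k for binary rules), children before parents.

[0,3] S   >
  [0,2] S/NP   <
    [0,1] "park" : N\S
    [1,2] "idea" : (S/NP)\(N\S)
  [2,3] "plan" : NP

[0,1] N\S  lex  "park"
[1,2] (S/NP)\(N\S)  lex  "idea"
[0,2] S/NP  <  k=1
[2,3] NP  lex  "plan"
[0,3] S  >  k=2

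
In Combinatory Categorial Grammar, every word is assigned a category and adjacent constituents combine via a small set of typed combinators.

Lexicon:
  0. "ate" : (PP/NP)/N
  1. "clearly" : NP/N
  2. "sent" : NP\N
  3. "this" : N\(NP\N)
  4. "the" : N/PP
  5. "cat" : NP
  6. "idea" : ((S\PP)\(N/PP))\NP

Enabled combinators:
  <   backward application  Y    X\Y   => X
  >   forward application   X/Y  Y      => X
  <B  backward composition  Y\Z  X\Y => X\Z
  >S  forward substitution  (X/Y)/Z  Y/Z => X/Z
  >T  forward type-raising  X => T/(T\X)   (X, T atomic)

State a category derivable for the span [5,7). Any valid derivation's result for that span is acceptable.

[0,7] S   <
  [0,4] PP   >
    [0,2] PP/N   >S
      [0,1] "ate" : (PP/NP)/N
      [1,2] "clearly" : NP/N
    [2,4] N   <
      [2,3] "sent" : NP\N
      [3,4] "this" : N\(NP\N)
  [4,7] S\PP   <
    [4,5] "the" : N/PP
    [5,7] (S\PP)\(N/PP)   <
      [5,6] "cat" : NP
      [6,7] "idea" : ((S\PP)\(N/PP))\NP

(S\PP)\(N/PP)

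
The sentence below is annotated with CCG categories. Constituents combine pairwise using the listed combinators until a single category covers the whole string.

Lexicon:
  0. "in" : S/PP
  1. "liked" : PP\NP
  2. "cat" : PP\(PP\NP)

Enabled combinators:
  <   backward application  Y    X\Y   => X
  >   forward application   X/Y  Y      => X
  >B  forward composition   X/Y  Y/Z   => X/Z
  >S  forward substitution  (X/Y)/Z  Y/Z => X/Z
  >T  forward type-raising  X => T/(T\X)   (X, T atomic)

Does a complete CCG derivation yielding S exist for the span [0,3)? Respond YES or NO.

[0,3] S   >
  [0,1] "in" : S/PP
  [1,3] PP   <
    [1,2] "liked" : PP\NP
    [2,3] "cat" : PP\(PP\NP)

YES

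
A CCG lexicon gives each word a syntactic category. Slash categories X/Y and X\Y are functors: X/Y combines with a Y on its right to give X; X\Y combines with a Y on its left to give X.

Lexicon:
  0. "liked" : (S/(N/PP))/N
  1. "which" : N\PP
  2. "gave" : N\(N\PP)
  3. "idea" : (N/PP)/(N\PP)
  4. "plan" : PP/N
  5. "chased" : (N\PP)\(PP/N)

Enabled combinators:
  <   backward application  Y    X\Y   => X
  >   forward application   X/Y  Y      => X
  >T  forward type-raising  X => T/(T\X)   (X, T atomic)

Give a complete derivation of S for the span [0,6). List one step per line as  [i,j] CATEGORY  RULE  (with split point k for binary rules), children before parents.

[0,6] S   >
  [0,3] S/(N/PP)   >
    [0,1] "liked" : (S/(N/PP))/N
    [1,3] N   <
      [1,2] "which" : N\PP
      [2,3] "gave" : N\(N\PP)
  [3,6] N/PP   >
    [3,4] "idea" : (N/PP)/(N\PP)
    [4,6] N\PP   <
      [4,5] "plan" : PP/N
      [5,6] "chased" : (N\PP)\(PP/N)

[0,1] (S/(N/PP))/N  lex  "liked"
[1,2] N\PP  lex  "which"
[2,3] N\(N\PP)  lex  "gave"
[1,3] N  <  k=2
[0,3] S/(N/PP)  >  k=1
[3,4] (N/PP)/(N\PP)  lex  "idea"
[4,5] PP/N  lex  "plan"
[5,6] (N\PP)\(PP/N)  lex  "chased"
[4,6] N\PP  <  k=5
[3,6] N/PP  >  k=4
[0,6] S  >  k=3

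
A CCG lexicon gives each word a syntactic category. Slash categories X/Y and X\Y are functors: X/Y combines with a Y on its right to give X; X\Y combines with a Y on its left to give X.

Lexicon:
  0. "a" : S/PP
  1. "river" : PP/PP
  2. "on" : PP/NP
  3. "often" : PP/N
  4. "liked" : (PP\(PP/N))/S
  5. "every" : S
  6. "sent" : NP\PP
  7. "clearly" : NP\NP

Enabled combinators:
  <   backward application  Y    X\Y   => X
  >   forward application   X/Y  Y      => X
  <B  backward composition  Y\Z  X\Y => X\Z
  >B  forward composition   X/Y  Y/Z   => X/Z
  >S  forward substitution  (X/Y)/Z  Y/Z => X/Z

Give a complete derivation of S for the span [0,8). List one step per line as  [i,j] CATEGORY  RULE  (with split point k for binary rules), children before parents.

[0,8] S   >
  [0,3] S/NP   >B
    [0,2] S/PP   >B
      [0,1] "a" : S/PP
      [1,2] "river" : PP/PP
    [2,3] "on" : PP/NP
  [3,8] NP   <
    [3,6] PP   <
      [3,4] "often" : PP/N
      [4,6] PP\(PP/N)   >
        [4,5] "liked" : (PP\(PP/N))/S
        [5,6] "every" : S
    [6,8] NP\PP   <B
      [6,7] "sent" : NP\PP
      [7,8] "clearly" : NP\NP

[0,1] S/PP  lex  "a"
[1,2] PP/PP  lex  "river"
[0,2] S/PP  >B  k=1
[2,3] PP/NP  lex  "on"
[0,3] S/NP  >B  k=2
[3,4] PP/N  lex  "often"
[4,5] (PP\(PP/N))/S  lex  "liked"
[5,6] S  lex  "every"
[4,6] PP\(PP/N)  >  k=5
[3,6] PP  <  k=4
[6,7] NP\PP  lex  "sent"
[7,8] NP\NP  lex  "clearly"
[6,8] NP\PP  <B  k=7
[3,8] NP  <  k=6
[0,8] S  >  k=3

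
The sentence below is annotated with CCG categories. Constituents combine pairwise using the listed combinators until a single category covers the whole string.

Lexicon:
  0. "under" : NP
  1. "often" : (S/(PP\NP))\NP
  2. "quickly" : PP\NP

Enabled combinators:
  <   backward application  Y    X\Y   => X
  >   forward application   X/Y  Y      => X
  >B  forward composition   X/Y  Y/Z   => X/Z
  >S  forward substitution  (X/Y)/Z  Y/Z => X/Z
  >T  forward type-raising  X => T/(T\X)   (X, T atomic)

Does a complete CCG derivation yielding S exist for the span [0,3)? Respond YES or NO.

YES

[0,3] S   >
  [0,2] S/(PP\NP)   <
    [0,1] "under" : NP
    [1,2] "often" : (S/(PP\NP))\NP
  [2,3] "quickly" : PP\NP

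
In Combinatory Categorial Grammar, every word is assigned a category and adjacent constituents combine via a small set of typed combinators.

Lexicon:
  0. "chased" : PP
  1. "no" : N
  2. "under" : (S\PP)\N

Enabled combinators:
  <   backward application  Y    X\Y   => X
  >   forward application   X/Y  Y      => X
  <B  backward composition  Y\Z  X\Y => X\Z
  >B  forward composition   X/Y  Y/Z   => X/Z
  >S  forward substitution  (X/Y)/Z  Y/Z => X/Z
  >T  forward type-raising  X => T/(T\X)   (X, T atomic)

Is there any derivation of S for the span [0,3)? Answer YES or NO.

[0,3] S   <
  [0,1] "chased" : PP
  [1,3] S\PP   <
    [1,2] "no" : N
    [2,3] "under" : (S\PP)\N

YES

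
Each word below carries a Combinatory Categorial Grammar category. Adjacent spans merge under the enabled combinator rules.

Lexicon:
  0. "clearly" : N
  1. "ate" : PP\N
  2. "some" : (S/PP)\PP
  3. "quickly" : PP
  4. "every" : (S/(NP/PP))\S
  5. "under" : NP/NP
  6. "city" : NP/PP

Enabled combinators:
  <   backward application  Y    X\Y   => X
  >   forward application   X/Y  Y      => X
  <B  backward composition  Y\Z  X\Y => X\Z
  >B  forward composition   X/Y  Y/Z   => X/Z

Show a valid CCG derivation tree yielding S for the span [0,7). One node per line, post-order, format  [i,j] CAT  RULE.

[0,1] N  lex  "clearly"
[1,2] PP\N  lex  "ate"
[0,2] PP  <  k=1
[2,3] (S/PP)\PP  lex  "some"
[0,3] S/PP  <  k=2
[3,4] PP  lex  "quickly"
[0,4] S  >  k=3
[4,5] (S/(NP/PP))\S  lex  "every"
[0,5] S/(NP/PP)  <  k=4
[5,6] NP/NP  lex  "under"
[6,7] NP/PP  lex  "city"
[5,7] NP/PP  >B  k=6
[0,7] S  >  k=5

[0,7] S   >
  [0,5] S/(NP/PP)   <
    [0,4] S   >
      [0,3] S/PP   <
        [0,2] PP   <
          [0,1] "clearly" : N
          [1,2] "ate" : PP\N
        [2,3] "some" : (S/PP)\PP
      [3,4] "quickly" : PP
    [4,5] "every" : (S/(NP/PP))\S
  [5,7] NP/PP   >B
    [5,6] "under" : NP/NP
    [6,7] "city" : NP/PP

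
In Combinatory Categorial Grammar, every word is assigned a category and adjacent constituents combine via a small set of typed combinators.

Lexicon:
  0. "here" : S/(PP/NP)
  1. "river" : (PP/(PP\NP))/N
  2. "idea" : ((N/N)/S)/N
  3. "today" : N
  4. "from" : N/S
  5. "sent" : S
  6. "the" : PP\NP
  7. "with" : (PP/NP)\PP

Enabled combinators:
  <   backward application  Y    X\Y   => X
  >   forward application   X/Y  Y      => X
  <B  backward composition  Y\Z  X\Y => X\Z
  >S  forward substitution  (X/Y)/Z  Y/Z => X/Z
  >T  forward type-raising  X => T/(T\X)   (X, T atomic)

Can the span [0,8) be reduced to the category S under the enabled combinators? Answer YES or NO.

YES

[0,8] S   >
  [0,1] "here" : S/(PP/NP)
  [1,8] PP/NP   <
    [1,7] PP   >
      [1,6] PP/(PP\NP)   >
        [1,2] "river" : (PP/(PP\NP))/N
        [2,6] N   >
          [2,5] N/S   >S
            [2,4] (N/N)/S   >
              [2,3] "idea" : ((N/N)/S)/N
              [3,4] "today" : N
            [4,5] "from" : N/S
          [5,6] "sent" : S
      [6,7] "the" : PP\NP
    [7,8] "with" : (PP/NP)\PP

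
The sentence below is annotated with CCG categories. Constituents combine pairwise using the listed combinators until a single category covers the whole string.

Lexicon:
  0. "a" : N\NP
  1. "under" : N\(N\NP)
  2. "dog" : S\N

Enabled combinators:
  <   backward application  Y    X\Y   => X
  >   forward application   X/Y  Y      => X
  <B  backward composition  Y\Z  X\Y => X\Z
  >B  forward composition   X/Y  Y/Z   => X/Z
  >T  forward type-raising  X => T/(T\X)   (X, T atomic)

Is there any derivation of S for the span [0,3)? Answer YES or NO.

YES

[0,3] S   <
  [0,2] N   <
    [0,1] "a" : N\NP
    [1,2] "under" : N\(N\NP)
  [2,3] "dog" : S\N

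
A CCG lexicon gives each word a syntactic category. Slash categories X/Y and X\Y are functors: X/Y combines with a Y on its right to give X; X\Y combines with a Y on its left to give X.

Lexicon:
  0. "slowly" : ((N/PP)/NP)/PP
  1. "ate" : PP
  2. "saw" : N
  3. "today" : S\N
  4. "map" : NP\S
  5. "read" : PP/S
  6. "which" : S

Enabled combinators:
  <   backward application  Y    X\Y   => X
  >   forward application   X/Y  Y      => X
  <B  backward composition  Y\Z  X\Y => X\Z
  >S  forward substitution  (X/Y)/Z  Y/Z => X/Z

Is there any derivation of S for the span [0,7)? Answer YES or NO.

((N/PP)/NP)/PP PP N S\N NP\S PP/S S
CKY chart[0,7] = {N}; S ∉ chart

NO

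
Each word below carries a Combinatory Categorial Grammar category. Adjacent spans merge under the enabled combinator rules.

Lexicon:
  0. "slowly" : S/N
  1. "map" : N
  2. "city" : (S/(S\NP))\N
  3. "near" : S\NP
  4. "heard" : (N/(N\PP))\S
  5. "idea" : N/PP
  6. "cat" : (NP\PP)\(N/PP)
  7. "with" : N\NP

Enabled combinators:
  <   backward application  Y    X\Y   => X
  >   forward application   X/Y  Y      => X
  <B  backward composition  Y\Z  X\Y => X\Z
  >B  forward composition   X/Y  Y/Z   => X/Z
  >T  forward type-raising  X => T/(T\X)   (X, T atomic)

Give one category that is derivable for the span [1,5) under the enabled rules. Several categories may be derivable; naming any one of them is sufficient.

N/(N\PP)

[0,8] S   >
  [0,1] "slowly" : S/N
  [1,8] N   >
    [1,5] N/(N\PP)   <
      [1,4] S   >
        [1,3] S/(S\NP)   <
          [1,2] "map" : N
          [2,3] "city" : (S/(S\NP))\N
        [3,4] "near" : S\NP
      [4,5] "heard" : (N/(N\PP))\S
    [5,8] N\PP   <B
      [5,7] NP\PP   <
        [5,6] "idea" : N/PP
        [6,7] "cat" : (NP\PP)\(N/PP)
      [7,8] "with" : N\NP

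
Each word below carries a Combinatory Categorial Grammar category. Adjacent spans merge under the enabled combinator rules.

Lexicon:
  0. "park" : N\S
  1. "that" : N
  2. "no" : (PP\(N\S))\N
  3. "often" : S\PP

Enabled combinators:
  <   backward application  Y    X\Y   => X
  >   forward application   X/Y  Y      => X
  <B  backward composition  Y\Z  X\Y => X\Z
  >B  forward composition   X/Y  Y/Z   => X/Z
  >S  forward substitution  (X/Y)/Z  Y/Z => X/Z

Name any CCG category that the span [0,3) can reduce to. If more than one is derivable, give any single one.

[0,4] S   <
  [0,3] PP   <
    [0,1] "park" : N\S
    [1,3] PP\(N\S)   <
      [1,2] "that" : N
      [2,3] "no" : (PP\(N\S))\N
  [3,4] "often" : S\PP

PP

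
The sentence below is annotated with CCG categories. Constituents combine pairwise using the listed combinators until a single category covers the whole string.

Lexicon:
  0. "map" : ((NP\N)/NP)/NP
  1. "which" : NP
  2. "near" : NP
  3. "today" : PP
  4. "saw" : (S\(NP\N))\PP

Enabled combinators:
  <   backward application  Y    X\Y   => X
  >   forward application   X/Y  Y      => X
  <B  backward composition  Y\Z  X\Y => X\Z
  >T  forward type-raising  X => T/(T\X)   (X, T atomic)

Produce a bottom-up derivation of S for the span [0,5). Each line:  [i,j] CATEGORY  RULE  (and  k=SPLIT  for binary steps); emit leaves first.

[0,5] S   <
  [0,3] NP\N   >
    [0,2] (NP\N)/NP   >
      [0,1] "map" : ((NP\N)/NP)/NP
      [1,2] "which" : NP
    [2,3] "near" : NP
  [3,5] S\(NP\N)   <
    [3,4] "today" : PP
    [4,5] "saw" : (S\(NP\N))\PP

[0,1] ((NP\N)/NP)/NP  lex  "map"
[1,2] NP  lex  "which"
[0,2] (NP\N)/NP  >  k=1
[2,3] NP  lex  "near"
[0,3] NP\N  >  k=2
[3,4] PP  lex  "today"
[4,5] (S\(NP\N))\PP  lex  "saw"
[3,5] S\(NP\N)  <  k=4
[0,5] S  <  k=3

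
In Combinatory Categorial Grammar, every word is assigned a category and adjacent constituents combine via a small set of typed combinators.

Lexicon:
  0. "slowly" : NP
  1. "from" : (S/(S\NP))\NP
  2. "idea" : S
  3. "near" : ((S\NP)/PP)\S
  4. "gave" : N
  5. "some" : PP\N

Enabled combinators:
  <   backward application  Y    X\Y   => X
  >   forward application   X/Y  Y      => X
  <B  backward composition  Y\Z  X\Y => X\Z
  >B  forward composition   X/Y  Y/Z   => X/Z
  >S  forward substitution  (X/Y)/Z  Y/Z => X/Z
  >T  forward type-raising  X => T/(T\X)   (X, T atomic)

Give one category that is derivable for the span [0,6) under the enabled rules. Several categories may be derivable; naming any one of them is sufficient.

S

[0,6] S   >
  [0,2] S/(S\NP)   <
    [0,1] "slowly" : NP
    [1,2] "from" : (S/(S\NP))\NP
  [2,6] S\NP   >
    [2,4] (S\NP)/PP   <
      [2,3] "idea" : S
      [3,4] "near" : ((S\NP)/PP)\S
    [4,6] PP   <
      [4,5] "gave" : N
      [5,6] "some" : PP\N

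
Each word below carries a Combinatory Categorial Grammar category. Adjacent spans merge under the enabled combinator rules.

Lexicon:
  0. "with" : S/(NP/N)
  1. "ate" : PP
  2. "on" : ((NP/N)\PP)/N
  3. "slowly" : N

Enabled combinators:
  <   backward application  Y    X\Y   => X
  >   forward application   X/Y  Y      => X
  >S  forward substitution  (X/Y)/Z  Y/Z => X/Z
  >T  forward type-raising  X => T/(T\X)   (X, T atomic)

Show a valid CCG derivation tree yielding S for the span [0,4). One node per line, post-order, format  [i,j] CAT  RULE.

[0,1] S/(NP/N)  lex  "with"
[1,2] PP  lex  "ate"
[2,3] ((NP/N)\PP)/N  lex  "on"
[3,4] N  lex  "slowly"
[2,4] (NP/N)\PP  >  k=3
[1,4] NP/N  <  k=2
[0,4] S  >  k=1

[0,4] S   >
  [0,1] "with" : S/(NP/N)
  [1,4] NP/N   <
    [1,2] "ate" : PP
    [2,4] (NP/N)\PP   >
      [2,3] "on" : ((NP/N)\PP)/N
      [3,4] "slowly" : N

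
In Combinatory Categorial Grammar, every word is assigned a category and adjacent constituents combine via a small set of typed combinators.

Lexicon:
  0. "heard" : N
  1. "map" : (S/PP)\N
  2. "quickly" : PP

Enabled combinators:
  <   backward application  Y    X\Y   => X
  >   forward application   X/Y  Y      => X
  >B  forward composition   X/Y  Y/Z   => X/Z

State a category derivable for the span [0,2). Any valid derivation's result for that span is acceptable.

[0,3] S   >
  [0,2] S/PP   <
    [0,1] "heard" : N
    [1,2] "map" : (S/PP)\N
  [2,3] "quickly" : PP

S/PP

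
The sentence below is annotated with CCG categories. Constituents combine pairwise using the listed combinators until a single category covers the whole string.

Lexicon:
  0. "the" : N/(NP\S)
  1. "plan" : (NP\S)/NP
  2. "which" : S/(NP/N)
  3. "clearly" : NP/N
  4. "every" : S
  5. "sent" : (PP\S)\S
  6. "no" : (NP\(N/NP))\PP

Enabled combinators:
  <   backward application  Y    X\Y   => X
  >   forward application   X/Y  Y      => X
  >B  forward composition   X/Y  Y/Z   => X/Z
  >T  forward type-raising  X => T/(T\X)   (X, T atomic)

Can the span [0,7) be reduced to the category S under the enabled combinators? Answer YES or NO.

NO

N/(NP\S) (NP\S)/NP S/(NP/N) NP/N S (PP\S)\S (NP\(N/NP))\PP
CKY chart[0,7] = {N/(N\NP), NP, NP/(NP\NP), PP/(PP\NP), S/(S\NP)}; S ∉ chart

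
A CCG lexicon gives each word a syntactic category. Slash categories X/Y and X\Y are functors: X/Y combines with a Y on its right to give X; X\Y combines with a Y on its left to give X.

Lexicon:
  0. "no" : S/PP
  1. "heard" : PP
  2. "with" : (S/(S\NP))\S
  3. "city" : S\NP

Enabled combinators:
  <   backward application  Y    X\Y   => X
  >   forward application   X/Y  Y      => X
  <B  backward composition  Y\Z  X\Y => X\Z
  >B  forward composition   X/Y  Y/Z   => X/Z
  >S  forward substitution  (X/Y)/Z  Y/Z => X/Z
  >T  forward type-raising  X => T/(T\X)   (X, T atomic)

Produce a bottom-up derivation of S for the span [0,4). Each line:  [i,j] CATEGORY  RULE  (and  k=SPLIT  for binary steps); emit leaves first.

[0,1] S/PP  lex  "no"
[1,2] PP  lex  "heard"
[0,2] S  >  k=1
[2,3] (S/(S\NP))\S  lex  "with"
[0,3] S/(S\NP)  <  k=2
[3,4] S\NP  lex  "city"
[0,4] S  >  k=3

[0,4] S   >
  [0,3] S/(S\NP)   <
    [0,2] S   >
      [0,1] "no" : S/PP
      [1,2] "heard" : PP
    [2,3] "with" : (S/(S\NP))\S
  [3,4] "city" : S\NP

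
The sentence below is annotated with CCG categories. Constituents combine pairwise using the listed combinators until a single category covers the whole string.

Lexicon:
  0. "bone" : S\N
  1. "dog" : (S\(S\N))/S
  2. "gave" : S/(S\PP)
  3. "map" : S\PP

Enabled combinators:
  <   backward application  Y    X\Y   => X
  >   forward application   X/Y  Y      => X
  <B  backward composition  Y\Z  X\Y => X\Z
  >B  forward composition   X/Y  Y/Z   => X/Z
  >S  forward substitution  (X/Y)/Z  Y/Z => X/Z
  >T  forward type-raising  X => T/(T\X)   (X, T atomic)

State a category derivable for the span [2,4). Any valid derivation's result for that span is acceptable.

[0,4] S   <
  [0,1] "bone" : S\N
  [1,4] S\(S\N)   >
    [1,2] "dog" : (S\(S\N))/S
    [2,4] S   >
      [2,3] "gave" : S/(S\PP)
      [3,4] "map" : S\PP

S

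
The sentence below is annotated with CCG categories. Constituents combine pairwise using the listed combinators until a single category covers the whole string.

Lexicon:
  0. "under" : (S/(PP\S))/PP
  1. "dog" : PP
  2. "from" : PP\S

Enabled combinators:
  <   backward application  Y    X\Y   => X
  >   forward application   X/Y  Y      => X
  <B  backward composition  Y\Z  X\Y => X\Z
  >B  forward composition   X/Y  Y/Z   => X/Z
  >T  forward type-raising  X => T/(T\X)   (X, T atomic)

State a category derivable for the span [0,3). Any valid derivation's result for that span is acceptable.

S

[0,3] S   >
  [0,2] S/(PP\S)   >
    [0,1] "under" : (S/(PP\S))/PP
    [1,2] "dog" : PP
  [2,3] "from" : PP\S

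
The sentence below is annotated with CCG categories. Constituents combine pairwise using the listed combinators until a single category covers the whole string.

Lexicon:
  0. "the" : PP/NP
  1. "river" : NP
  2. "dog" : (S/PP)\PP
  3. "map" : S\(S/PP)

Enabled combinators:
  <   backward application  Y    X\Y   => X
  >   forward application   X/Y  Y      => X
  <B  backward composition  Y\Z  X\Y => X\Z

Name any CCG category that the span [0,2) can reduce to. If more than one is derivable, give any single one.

[0,4] S   <
  [0,2] PP   >
    [0,1] "the" : PP/NP
    [1,2] "river" : NP
  [2,4] S\PP   <B
    [2,3] "dog" : (S/PP)\PP
    [3,4] "map" : S\(S/PP)

PP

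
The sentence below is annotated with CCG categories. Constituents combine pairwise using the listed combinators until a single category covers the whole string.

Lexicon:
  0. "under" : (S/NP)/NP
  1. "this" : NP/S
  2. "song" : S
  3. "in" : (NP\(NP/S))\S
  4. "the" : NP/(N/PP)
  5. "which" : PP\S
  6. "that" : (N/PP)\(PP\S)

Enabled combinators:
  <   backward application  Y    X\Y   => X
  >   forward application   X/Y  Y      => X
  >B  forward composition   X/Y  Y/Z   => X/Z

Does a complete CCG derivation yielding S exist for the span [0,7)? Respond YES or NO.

[0,7] S   >
  [0,4] S/NP   >
    [0,1] "under" : (S/NP)/NP
    [1,4] NP   <
      [1,2] "this" : NP/S
      [2,4] NP\(NP/S)   <
        [2,3] "song" : S
        [3,4] "in" : (NP\(NP/S))\S
  [4,7] NP   >
    [4,5] "the" : NP/(N/PP)
    [5,7] N/PP   <
      [5,6] "which" : PP\S
      [6,7] "that" : (N/PP)\(PP\S)

YES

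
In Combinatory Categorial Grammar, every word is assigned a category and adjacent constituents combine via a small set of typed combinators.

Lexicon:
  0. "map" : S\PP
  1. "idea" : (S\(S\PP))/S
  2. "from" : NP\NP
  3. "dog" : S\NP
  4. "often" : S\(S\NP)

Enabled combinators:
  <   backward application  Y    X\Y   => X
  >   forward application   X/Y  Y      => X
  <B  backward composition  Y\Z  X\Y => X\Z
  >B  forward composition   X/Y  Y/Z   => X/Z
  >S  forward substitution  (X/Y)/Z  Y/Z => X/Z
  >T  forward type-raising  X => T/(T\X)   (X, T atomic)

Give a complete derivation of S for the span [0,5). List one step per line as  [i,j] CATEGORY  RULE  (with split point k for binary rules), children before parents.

[0,1] S\PP  lex  "map"
[1,2] (S\(S\PP))/S  lex  "idea"
[2,3] NP\NP  lex  "from"
[3,4] S\NP  lex  "dog"
[2,4] S\NP  <B  k=3
[4,5] S\(S\NP)  lex  "often"
[2,5] S  <  k=4
[1,5] S\(S\PP)  >  k=2
[0,5] S  <  k=1

[0,5] S   <
  [0,1] "map" : S\PP
  [1,5] S\(S\PP)   >
    [1,2] "idea" : (S\(S\PP))/S
    [2,5] S   <
      [2,4] S\NP   <B
        [2,3] "from" : NP\NP
        [3,4] "dog" : S\NP
      [4,5] "often" : S\(S\NP)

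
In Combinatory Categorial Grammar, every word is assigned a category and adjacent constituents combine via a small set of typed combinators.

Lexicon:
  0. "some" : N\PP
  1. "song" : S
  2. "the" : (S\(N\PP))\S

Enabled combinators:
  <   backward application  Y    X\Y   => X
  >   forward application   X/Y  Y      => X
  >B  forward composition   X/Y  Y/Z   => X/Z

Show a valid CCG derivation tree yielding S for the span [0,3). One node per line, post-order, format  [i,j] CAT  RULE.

[0,1] N\PP  lex  "some"
[1,2] S  lex  "song"
[2,3] (S\(N\PP))\S  lex  "the"
[1,3] S\(N\PP)  <  k=2
[0,3] S  <  k=1

[0,3] S   <
  [0,1] "some" : N\PP
  [1,3] S\(N\PP)   <
    [1,2] "song" : S
    [2,3] "the" : (S\(N\PP))\S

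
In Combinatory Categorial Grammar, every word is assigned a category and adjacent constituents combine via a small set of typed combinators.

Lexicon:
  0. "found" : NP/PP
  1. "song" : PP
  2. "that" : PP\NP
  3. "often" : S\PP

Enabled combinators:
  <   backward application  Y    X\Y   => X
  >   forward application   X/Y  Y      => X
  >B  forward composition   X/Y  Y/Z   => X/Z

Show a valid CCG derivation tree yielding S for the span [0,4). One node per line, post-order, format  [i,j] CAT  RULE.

[0,4] S   <
  [0,3] PP   <
    [0,2] NP   >
      [0,1] "found" : NP/PP
      [1,2] "song" : PP
    [2,3] "that" : PP\NP
  [3,4] "often" : S\PP

[0,1] NP/PP  lex  "found"
[1,2] PP  lex  "song"
[0,2] NP  >  k=1
[2,3] PP\NP  lex  "that"
[0,3] PP  <  k=2
[3,4] S\PP  lex  "often"
[0,4] S  <  k=3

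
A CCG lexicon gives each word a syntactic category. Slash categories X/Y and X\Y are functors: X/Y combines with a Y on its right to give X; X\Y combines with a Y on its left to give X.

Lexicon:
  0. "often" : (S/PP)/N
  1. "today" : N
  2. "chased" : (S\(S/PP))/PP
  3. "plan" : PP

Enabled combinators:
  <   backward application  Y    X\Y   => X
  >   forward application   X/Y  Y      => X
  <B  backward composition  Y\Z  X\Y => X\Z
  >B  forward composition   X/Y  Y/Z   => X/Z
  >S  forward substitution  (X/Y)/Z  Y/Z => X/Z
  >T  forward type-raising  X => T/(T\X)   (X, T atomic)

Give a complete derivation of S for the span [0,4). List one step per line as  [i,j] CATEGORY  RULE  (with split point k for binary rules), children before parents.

[0,1] (S/PP)/N  lex  "often"
[1,2] N  lex  "today"
[0,2] S/PP  >  k=1
[2,3] (S\(S/PP))/PP  lex  "chased"
[3,4] PP  lex  "plan"
[2,4] S\(S/PP)  >  k=3
[0,4] S  <  k=2

[0,4] S   <
  [0,2] S/PP   >
    [0,1] "often" : (S/PP)/N
    [1,2] "today" : N
  [2,4] S\(S/PP)   >
    [2,3] "chased" : (S\(S/PP))/PP
    [3,4] "plan" : PP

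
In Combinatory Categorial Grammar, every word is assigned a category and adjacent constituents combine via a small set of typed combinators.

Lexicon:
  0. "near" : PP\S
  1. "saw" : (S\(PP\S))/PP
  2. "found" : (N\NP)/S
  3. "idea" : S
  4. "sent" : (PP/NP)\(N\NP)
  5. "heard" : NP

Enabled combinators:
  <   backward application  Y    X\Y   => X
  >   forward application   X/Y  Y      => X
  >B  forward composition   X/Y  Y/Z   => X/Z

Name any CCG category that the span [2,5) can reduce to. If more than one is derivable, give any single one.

PP/NP

[0,6] S   <
  [0,1] "near" : PP\S
  [1,6] S\(PP\S)   >
    [1,2] "saw" : (S\(PP\S))/PP
    [2,6] PP   >
      [2,5] PP/NP   <
        [2,4] N\NP   >
          [2,3] "found" : (N\NP)/S
          [3,4] "idea" : S
        [4,5] "sent" : (PP/NP)\(N\NP)
      [5,6] "heard" : NP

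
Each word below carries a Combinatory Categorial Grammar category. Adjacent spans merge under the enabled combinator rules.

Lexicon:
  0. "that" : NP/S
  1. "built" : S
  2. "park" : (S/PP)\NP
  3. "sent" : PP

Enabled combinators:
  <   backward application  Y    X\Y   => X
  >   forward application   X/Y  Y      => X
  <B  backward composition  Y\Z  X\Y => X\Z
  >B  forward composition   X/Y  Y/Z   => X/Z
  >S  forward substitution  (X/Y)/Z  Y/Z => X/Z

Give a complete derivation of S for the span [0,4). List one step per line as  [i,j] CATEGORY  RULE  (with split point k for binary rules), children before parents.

[0,4] S   >
  [0,3] S/PP   <
    [0,2] NP   >
      [0,1] "that" : NP/S
      [1,2] "built" : S
    [2,3] "park" : (S/PP)\NP
  [3,4] "sent" : PP

[0,1] NP/S  lex  "that"
[1,2] S  lex  "built"
[0,2] NP  >  k=1
[2,3] (S/PP)\NP  lex  "park"
[0,3] S/PP  <  k=2
[3,4] PP  lex  "sent"
[0,4] S  >  k=3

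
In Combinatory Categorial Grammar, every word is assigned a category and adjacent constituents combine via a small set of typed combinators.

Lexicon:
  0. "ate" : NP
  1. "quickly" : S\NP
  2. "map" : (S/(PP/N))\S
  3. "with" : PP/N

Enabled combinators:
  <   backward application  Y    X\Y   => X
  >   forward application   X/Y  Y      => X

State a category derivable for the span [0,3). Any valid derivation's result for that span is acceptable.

S/(PP/N)

[0,4] S   >
  [0,3] S/(PP/N)   <
    [0,2] S   <
      [0,1] "ate" : NP
      [1,2] "quickly" : S\NP
    [2,3] "map" : (S/(PP/N))\S
  [3,4] "with" : PP/N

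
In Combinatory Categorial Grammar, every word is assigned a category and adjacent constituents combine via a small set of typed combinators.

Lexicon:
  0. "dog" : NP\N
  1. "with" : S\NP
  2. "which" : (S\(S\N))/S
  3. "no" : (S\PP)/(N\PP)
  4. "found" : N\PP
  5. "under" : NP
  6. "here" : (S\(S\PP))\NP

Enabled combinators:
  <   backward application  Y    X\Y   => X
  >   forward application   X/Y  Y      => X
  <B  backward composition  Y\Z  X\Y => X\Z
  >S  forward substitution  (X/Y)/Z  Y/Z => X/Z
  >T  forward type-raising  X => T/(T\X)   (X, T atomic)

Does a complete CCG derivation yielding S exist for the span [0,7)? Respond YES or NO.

YES

[0,7] S   <
  [0,2] S\N   <B
    [0,1] "dog" : NP\N
    [1,2] "with" : S\NP
  [2,7] S\(S\N)   >
    [2,3] "which" : (S\(S\N))/S
    [3,7] S   <
      [3,5] S\PP   >
        [3,4] "no" : (S\PP)/(N\PP)
        [4,5] "found" : N\PP
      [5,7] S\(S\PP)   <
        [5,6] "under" : NP
        [6,7] "here" : (S\(S\PP))\NP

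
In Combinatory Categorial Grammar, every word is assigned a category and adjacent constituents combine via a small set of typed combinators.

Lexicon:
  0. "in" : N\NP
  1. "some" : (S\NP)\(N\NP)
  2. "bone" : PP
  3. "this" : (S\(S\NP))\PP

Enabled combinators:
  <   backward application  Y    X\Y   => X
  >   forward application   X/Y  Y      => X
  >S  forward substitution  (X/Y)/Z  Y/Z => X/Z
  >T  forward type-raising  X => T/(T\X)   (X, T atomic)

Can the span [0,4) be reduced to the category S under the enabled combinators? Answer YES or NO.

YES

[0,4] S   <
  [0,2] S\NP   <
    [0,1] "in" : N\NP
    [1,2] "some" : (S\NP)\(N\NP)
  [2,4] S\(S\NP)   <
    [2,3] "bone" : PP
    [3,4] "this" : (S\(S\NP))\PP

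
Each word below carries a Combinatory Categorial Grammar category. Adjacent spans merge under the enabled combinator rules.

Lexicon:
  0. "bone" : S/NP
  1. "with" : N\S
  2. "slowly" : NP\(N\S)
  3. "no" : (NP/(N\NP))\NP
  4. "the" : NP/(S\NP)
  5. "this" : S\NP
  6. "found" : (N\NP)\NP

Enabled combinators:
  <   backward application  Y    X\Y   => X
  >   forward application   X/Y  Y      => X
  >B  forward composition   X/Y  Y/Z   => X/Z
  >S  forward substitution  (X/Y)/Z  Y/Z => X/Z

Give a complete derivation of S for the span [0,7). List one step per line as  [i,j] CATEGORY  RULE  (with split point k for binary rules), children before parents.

[0,7] S   >
  [0,1] "bone" : S/NP
  [1,7] NP   >
    [1,4] NP/(N\NP)   <
      [1,3] NP   <
        [1,2] "with" : N\S
        [2,3] "slowly" : NP\(N\S)
      [3,4] "no" : (NP/(N\NP))\NP
    [4,7] N\NP   <
      [4,6] NP   >
        [4,5] "the" : NP/(S\NP)
        [5,6] "this" : S\NP
      [6,7] "found" : (N\NP)\NP

[0,1] S/NP  lex  "bone"
[1,2] N\S  lex  "with"
[2,3] NP\(N\S)  lex  "slowly"
[1,3] NP  <  k=2
[3,4] (NP/(N\NP))\NP  lex  "no"
[1,4] NP/(N\NP)  <  k=3
[4,5] NP/(S\NP)  lex  "the"
[5,6] S\NP  lex  "this"
[4,6] NP  >  k=5
[6,7] (N\NP)\NP  lex  "found"
[4,7] N\NP  <  k=6
[1,7] NP  >  k=4
[0,7] S  >  k=1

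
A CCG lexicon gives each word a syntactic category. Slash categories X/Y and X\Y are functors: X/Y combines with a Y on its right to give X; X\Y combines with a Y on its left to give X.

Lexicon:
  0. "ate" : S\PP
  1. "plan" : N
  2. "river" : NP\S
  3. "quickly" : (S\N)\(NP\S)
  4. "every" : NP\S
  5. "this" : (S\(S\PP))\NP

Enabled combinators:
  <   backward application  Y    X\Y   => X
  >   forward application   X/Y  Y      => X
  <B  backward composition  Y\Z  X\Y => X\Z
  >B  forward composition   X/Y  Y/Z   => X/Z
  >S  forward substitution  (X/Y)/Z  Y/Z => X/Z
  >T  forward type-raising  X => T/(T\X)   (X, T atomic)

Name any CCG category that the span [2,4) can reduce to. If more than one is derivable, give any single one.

[0,6] S   <
  [0,1] "ate" : S\PP
  [1,6] S\(S\PP)   <
    [1,5] NP   <
      [1,2] "plan" : N
      [2,5] NP\N   <B
        [2,4] S\N   <
          [2,3] "river" : NP\S
          [3,4] "quickly" : (S\N)\(NP\S)
        [4,5] "every" : NP\S
    [5,6] "this" : (S\(S\PP))\NP

S\N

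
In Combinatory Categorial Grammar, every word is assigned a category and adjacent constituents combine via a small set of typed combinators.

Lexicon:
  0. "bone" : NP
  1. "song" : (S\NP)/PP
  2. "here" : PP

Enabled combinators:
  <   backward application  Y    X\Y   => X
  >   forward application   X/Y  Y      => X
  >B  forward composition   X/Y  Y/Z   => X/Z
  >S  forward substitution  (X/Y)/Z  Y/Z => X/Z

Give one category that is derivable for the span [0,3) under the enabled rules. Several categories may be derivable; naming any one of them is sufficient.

[0,3] S   <
  [0,1] "bone" : NP
  [1,3] S\NP   >
    [1,2] "song" : (S\NP)/PP
    [2,3] "here" : PP

S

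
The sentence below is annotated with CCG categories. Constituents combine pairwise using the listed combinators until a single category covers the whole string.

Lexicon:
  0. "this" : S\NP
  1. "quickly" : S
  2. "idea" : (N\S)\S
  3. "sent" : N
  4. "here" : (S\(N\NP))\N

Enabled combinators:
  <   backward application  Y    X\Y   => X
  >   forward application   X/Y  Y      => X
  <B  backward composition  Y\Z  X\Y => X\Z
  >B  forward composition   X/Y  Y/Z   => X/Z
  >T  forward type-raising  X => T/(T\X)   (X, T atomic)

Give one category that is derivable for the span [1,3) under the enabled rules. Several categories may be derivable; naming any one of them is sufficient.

N\S

[0,5] S   <
  [0,3] N\NP   <B
    [0,1] "this" : S\NP
    [1,3] N\S   <
      [1,2] "quickly" : S
      [2,3] "idea" : (N\S)\S
  [3,5] S\(N\NP)   <
    [3,4] "sent" : N
    [4,5] "here" : (S\(N\NP))\N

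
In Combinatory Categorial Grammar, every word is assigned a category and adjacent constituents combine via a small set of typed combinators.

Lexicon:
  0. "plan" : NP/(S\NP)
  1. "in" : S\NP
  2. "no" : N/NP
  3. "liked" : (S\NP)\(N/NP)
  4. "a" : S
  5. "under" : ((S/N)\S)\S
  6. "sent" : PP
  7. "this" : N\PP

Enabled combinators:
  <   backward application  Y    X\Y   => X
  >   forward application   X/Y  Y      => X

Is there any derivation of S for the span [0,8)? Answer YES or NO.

[0,8] S   >
  [0,6] S/N   <
    [0,4] S   <
      [0,2] NP   >
        [0,1] "plan" : NP/(S\NP)
        [1,2] "in" : S\NP
      [2,4] S\NP   <
        [2,3] "no" : N/NP
        [3,4] "liked" : (S\NP)\(N/NP)
    [4,6] (S/N)\S   <
      [4,5] "a" : S
      [5,6] "under" : ((S/N)\S)\S
  [6,8] N   <
    [6,7] "sent" : PP
    [7,8] "this" : N\PP

YES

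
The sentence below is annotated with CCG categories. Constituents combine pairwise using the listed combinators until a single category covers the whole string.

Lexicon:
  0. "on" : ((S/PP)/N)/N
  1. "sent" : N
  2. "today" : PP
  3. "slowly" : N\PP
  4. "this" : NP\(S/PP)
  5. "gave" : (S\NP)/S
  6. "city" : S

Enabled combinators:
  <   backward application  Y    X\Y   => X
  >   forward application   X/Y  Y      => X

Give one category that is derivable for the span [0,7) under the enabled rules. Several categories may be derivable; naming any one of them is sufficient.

[0,7] S   <
  [0,5] NP   <
    [0,4] S/PP   >
      [0,2] (S/PP)/N   >
        [0,1] "on" : ((S/PP)/N)/N
        [1,2] "sent" : N
      [2,4] N   <
        [2,3] "today" : PP
        [3,4] "slowly" : N\PP
    [4,5] "this" : NP\(S/PP)
  [5,7] S\NP   >
    [5,6] "gave" : (S\NP)/S
    [6,7] "city" : S

S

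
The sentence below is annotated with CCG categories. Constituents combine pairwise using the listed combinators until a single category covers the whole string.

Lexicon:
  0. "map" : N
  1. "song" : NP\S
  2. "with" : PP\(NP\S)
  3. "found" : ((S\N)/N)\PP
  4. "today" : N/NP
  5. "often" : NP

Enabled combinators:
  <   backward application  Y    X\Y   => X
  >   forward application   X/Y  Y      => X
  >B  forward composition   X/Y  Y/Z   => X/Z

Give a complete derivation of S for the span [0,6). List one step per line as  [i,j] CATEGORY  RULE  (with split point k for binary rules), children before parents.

[0,1] N  lex  "map"
[1,2] NP\S  lex  "song"
[2,3] PP\(NP\S)  lex  "with"
[1,3] PP  <  k=2
[3,4] ((S\N)/N)\PP  lex  "found"
[1,4] (S\N)/N  <  k=3
[4,5] N/NP  lex  "today"
[5,6] NP  lex  "often"
[4,6] N  >  k=5
[1,6] S\N  >  k=4
[0,6] S  <  k=1

[0,6] S   <
  [0,1] "map" : N
  [1,6] S\N   >
    [1,4] (S\N)/N   <
      [1,3] PP   <
        [1,2] "song" : NP\S
        [2,3] "with" : PP\(NP\S)
      [3,4] "found" : ((S\N)/N)\PP
    [4,6] N   >
      [4,5] "today" : N/NP
      [5,6] "often" : NP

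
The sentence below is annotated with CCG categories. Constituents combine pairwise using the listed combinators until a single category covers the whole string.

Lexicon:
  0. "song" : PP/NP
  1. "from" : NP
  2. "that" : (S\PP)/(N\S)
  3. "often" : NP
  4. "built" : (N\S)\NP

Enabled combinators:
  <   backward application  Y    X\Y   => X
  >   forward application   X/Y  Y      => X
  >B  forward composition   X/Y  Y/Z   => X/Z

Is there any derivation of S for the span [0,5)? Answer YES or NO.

YES

[0,5] S   <
  [0,2] PP   >
    [0,1] "song" : PP/NP
    [1,2] "from" : NP
  [2,5] S\PP   >
    [2,3] "that" : (S\PP)/(N\S)
    [3,5] N\S   <
      [3,4] "often" : NP
      [4,5] "built" : (N\S)\NP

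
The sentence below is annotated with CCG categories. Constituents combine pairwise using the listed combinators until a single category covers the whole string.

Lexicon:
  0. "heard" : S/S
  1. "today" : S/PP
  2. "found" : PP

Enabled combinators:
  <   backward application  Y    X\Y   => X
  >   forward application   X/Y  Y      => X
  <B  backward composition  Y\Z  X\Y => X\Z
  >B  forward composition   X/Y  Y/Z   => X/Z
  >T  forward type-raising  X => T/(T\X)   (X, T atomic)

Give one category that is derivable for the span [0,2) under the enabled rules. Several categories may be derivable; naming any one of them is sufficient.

S/PP

[0,3] S   >
  [0,2] S/PP   >B
    [0,1] "heard" : S/S
    [1,2] "today" : S/PP
  [2,3] "found" : PP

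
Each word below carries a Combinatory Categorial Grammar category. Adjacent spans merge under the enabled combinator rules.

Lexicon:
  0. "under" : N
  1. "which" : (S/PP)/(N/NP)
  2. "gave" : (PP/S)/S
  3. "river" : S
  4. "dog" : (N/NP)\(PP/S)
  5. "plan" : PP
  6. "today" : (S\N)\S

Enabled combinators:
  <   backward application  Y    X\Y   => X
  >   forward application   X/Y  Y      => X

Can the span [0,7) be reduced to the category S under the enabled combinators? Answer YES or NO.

[0,7] S   <
  [0,1] "under" : N
  [1,7] S\N   <
    [1,6] S   >
      [1,5] S/PP   >
        [1,2] "which" : (S/PP)/(N/NP)
        [2,5] N/NP   <
          [2,4] PP/S   >
            [2,3] "gave" : (PP/S)/S
            [3,4] "river" : S
          [4,5] "dog" : (N/NP)\(PP/S)
      [5,6] "plan" : PP
    [6,7] "today" : (S\N)\S

YES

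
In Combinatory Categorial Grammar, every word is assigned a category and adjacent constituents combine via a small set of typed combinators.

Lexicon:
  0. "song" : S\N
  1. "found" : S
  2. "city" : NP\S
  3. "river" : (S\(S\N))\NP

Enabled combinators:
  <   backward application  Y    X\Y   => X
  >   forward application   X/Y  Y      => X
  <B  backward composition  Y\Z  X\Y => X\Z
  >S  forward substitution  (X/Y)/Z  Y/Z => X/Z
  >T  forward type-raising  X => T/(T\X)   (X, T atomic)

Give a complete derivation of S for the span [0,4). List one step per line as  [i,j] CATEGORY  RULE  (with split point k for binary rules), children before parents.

[0,1] S\N  lex  "song"
[1,2] S  lex  "found"
[2,3] NP\S  lex  "city"
[1,3] NP  <  k=2
[3,4] (S\(S\N))\NP  lex  "river"
[1,4] S\(S\N)  <  k=3
[0,4] S  <  k=1

[0,4] S   <
  [0,1] "song" : S\N
  [1,4] S\(S\N)   <
    [1,3] NP   <
      [1,2] "found" : S
      [2,3] "city" : NP\S
    [3,4] "river" : (S\(S\N))\NP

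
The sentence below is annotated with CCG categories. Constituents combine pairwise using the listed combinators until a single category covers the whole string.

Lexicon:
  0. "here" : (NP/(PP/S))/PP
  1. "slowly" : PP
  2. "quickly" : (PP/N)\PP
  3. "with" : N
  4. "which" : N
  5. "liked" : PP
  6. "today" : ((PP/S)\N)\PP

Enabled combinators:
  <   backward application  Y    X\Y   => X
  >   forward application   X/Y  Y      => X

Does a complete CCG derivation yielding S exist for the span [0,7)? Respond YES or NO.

(NP/(PP/S))/PP PP (PP/N)\PP N N PP ((PP/S)\N)\PP
CKY chart[0,7] = {NP}; S ∉ chart

NO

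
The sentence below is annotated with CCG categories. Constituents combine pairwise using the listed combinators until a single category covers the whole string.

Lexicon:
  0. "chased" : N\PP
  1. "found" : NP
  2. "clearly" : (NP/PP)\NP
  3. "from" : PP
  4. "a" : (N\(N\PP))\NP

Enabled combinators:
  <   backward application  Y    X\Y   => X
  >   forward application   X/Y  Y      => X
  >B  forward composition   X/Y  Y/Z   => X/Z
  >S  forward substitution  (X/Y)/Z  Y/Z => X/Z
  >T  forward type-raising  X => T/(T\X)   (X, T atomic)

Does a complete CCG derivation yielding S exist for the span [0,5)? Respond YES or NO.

NO

N\PP NP (NP/PP)\NP PP (N\(N\PP))\NP
CKY chart[0,5] = {N, N/(N\N), NP/(NP\N), PP/(PP\N), S/(S\N)}; S ∉ chart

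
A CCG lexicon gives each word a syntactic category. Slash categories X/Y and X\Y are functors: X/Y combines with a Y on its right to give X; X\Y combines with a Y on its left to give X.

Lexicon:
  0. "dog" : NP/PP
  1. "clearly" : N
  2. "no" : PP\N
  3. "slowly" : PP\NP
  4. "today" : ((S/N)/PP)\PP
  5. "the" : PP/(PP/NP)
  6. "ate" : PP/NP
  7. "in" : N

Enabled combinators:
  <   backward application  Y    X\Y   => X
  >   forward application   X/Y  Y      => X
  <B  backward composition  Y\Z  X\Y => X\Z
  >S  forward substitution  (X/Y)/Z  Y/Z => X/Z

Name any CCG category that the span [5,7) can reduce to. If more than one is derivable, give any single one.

PP

[0,8] S   >
  [0,7] S/N   >
    [0,5] (S/N)/PP   <
      [0,4] PP   <
        [0,3] NP   >
          [0,1] "dog" : NP/PP
          [1,3] PP   <
            [1,2] "clearly" : N
            [2,3] "no" : PP\N
        [3,4] "slowly" : PP\NP
      [4,5] "today" : ((S/N)/PP)\PP
    [5,7] PP   >
      [5,6] "the" : PP/(PP/NP)
      [6,7] "ate" : PP/NP
  [7,8] "in" : N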